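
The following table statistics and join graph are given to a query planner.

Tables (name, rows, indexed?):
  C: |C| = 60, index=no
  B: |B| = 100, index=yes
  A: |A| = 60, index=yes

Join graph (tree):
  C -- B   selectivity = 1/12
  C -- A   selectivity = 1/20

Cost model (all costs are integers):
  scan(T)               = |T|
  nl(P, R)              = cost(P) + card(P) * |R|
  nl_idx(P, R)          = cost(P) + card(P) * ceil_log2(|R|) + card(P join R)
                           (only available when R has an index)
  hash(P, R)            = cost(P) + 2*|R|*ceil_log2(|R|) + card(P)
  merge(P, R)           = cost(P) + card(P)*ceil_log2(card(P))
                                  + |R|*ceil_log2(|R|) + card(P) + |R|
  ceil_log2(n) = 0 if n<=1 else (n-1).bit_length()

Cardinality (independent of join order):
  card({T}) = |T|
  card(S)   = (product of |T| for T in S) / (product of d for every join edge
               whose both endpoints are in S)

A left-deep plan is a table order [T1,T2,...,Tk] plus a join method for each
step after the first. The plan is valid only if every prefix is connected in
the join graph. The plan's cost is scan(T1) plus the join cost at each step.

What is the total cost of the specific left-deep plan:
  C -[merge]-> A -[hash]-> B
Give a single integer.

step 1: scan C: cost=60, card=60
step 2: join A via merge
    card(P join A) = 60*60/(20) = 180
    cost = 60 + 60*6 + 60*6 + 60 + 60 = 900
step 3: join B via hash
    card(P join B) = 180*100/(12) = 1500
    cost = 900 + 2*100*7 + 180 = 2480

2480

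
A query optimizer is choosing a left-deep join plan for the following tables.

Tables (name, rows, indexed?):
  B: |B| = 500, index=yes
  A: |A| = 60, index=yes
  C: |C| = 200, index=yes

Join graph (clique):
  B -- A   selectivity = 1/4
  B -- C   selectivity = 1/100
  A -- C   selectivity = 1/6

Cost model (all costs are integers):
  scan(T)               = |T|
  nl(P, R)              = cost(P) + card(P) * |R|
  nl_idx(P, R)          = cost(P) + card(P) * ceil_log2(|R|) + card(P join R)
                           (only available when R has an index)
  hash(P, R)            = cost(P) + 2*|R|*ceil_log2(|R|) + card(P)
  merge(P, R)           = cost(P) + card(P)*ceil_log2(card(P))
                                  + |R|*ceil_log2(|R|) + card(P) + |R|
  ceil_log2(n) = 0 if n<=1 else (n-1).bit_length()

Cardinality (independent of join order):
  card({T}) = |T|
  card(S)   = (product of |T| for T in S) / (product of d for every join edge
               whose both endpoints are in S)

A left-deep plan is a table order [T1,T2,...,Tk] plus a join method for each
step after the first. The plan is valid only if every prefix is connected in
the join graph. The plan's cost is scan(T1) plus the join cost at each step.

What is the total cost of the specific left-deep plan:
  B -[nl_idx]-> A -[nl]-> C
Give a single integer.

step 1: scan B: cost=500, card=500
step 2: join A via nl_idx
    card(P join A) = 500*60/(4) = 7500
    cost = 500 + 500*6 + 7500 = 11000
step 3: join C via nl
    card(P join C) = 7500*200/(100*6) = 2500
    cost = 11000 + 7500*200 = 1511000

1511000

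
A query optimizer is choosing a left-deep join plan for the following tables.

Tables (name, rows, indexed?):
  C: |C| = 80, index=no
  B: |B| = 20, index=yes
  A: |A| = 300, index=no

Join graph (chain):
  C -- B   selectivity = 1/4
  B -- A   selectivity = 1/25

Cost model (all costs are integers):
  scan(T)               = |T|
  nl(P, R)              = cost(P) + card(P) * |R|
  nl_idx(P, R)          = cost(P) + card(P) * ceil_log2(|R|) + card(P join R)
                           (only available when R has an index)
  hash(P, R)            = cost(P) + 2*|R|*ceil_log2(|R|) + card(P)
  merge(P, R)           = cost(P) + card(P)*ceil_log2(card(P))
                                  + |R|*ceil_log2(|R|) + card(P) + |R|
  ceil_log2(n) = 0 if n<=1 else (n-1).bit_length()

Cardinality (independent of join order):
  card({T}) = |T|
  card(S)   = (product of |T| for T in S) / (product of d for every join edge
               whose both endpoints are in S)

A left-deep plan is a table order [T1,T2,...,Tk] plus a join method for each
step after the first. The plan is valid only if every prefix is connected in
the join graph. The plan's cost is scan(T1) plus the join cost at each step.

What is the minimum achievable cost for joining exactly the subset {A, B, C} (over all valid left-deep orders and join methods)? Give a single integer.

2160

Selinger DP over subsets of {A,B,C}:
  {C}: scan cost=80, card=80
  {B}: scan cost=20, card=20
  {A}: scan cost=300, card=300
  {BC}: card=400; try (B,hash)→360, (C,merge)→780, (B,merge)→840, (B,nl_idx)→880, (C,hash)→1160, (C,nl)→1620 …(+1); best=360 via (B,hash)
  {AB}: card=240; try (B,hash)→800, (B,nl_idx)→2040, (A,merge)→3140, (B,merge)→3420, (A,hash)→5440, (A,nl)→6020 …(+1); best=800 via (B,hash)
  {ABC}: card=4800; try (C,hash)→2160, (C,merge)→3600, (A,hash)→6160, (A,merge)→7360, (C,nl)→20000, (A,nl)→120360; best=2160 via (C,hash)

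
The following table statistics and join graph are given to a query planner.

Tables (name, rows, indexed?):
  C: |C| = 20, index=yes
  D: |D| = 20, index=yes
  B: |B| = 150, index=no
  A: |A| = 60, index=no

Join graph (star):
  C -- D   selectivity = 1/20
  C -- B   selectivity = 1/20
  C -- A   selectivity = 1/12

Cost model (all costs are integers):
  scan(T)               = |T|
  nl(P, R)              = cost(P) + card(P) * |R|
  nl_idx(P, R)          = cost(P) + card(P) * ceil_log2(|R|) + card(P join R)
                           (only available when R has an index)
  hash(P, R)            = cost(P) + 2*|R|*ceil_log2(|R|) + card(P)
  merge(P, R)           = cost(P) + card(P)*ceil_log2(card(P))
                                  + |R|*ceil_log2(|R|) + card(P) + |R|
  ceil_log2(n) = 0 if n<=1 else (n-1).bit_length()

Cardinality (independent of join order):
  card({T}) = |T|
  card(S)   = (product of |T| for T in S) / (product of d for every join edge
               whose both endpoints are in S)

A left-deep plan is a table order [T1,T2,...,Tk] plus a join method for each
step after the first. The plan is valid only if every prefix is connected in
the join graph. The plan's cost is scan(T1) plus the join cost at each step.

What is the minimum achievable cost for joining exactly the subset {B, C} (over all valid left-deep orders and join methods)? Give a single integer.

Selinger DP over subsets of {B,C}:
  {C}: scan cost=20, card=20
  {B}: scan cost=150, card=150
  {BC}: card=150; try (C,hash)→500, (C,nl_idx)→1050, (B,merge)→1490, (C,merge)→1620, (B,hash)→2440, (B,nl)→3020 …(+1); best=500 via (C,hash)

500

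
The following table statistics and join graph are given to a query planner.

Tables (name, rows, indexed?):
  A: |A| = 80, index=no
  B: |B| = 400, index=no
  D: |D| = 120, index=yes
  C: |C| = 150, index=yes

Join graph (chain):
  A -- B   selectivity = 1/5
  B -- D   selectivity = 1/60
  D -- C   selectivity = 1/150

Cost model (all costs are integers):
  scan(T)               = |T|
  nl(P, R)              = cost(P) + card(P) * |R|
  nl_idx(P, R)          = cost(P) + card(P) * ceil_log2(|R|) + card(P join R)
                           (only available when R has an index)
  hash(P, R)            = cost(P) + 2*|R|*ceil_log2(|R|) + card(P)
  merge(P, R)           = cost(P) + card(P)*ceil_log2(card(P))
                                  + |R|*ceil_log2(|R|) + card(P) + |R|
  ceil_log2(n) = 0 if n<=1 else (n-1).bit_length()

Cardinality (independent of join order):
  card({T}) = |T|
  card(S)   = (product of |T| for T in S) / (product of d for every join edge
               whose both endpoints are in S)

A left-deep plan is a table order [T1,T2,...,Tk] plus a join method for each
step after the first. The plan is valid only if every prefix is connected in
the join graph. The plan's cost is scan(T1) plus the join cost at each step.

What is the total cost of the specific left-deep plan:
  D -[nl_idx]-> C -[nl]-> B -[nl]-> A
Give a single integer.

step 1: scan D: cost=120, card=120
step 2: join C via nl_idx
    card(P join C) = 120*150/(150) = 120
    cost = 120 + 120*8 + 120 = 1200
step 3: join B via nl
    card(P join B) = 120*400/(60) = 800
    cost = 1200 + 120*400 = 49200
step 4: join A via nl
    card(P join A) = 800*80/(5) = 12800
    cost = 49200 + 800*80 = 113200

113200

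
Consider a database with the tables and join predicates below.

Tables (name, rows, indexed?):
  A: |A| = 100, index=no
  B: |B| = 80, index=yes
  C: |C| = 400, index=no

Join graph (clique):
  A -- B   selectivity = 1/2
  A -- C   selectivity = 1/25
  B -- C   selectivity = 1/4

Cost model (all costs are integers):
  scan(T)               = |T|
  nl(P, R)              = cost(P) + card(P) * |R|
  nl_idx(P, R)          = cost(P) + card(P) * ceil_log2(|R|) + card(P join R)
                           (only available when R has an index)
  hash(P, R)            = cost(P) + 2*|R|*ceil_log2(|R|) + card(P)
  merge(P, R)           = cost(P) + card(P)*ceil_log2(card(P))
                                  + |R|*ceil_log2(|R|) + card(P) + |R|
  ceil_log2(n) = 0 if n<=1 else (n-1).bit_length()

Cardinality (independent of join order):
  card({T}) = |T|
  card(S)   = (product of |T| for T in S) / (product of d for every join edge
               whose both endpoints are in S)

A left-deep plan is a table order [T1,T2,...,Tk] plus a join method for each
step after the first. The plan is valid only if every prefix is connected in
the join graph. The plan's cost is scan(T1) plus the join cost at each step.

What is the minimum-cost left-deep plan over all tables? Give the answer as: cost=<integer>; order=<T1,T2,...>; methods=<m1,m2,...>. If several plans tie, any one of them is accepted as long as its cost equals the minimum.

Selinger DP (subsets sized 1..n):
  {A}: scan cost=100, card=100
  {B}: scan cost=80, card=80
  {C}: scan cost=400, card=400
  {AB}: card=4000; try (B,hash)→1320, (A,merge)→1520, (B,merge)→1540, (A,hash)→1560, (B,nl_idx)→4800, (A,nl)→8080 …(+1); best=1320 via (B,hash)
  {AC}: card=1600; try (A,hash)→2200, (C,merge)→4900, (A,merge)→5200, (C,hash)→7400, (C,nl)→40100, (A,nl)→40400; best=2200 via (A,hash)
  {BC}: card=8000; try (B,hash)→1920, (C,merge)→4720, (B,merge)→5040, (C,hash)→7360, (B,nl_idx)→11200, (C,nl)→32080 …(+1); best=1920 via (B,hash)
  {ABC}: card=16000; try (B,hash)→4920, (A,hash)→11320, (C,hash)→12520, (B,merge)→22040, (B,nl_idx)→29400, (C,merge)→57320 …(+4); best=4920 via (B,hash)

cost=4920; order=C,A,B; methods=hash,hash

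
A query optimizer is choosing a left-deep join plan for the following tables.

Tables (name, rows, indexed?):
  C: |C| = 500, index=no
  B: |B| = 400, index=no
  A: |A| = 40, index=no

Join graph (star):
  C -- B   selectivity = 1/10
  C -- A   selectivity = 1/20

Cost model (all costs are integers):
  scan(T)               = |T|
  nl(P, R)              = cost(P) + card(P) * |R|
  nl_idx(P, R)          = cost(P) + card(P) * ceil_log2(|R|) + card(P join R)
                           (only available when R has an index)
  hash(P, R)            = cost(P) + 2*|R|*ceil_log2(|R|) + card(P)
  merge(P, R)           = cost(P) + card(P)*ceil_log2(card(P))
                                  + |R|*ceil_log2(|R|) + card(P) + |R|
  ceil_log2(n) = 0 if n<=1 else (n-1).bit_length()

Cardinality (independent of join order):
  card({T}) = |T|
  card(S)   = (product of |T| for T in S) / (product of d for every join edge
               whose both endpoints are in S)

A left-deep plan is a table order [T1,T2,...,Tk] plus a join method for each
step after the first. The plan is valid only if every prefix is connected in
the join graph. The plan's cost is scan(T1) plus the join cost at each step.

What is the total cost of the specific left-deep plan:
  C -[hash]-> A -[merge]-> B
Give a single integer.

16480

step 1: scan C: cost=500, card=500
step 2: join A via hash
    card(P join A) = 500*40/(20) = 1000
    cost = 500 + 2*40*6 + 500 = 1480
step 3: join B via merge
    card(P join B) = 1000*400/(10) = 40000
    cost = 1480 + 1000*10 + 400*9 + 1000 + 400 = 16480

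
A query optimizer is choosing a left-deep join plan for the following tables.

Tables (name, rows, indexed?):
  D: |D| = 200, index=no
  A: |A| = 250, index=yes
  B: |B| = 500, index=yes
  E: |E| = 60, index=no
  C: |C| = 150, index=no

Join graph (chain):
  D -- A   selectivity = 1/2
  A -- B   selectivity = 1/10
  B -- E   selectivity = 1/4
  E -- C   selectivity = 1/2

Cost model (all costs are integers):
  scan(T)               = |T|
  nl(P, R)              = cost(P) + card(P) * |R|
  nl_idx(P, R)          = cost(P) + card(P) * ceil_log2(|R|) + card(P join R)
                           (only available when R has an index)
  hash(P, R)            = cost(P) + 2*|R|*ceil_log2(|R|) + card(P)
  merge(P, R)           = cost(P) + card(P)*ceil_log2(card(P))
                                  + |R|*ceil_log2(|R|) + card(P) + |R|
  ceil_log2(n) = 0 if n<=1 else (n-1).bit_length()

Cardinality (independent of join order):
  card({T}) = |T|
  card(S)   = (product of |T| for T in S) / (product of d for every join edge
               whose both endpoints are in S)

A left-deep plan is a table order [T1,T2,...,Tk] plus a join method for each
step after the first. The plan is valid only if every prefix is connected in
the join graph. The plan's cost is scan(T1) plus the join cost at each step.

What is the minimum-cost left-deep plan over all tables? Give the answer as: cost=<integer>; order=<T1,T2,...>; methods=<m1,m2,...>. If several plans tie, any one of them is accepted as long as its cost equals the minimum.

cost=14268820; order=B,E,A,C,D; methods=hash,hash,hash,hash

Selinger DP (subsets sized 1..n):
  {D}: scan cost=200, card=200
  {A}: scan cost=250, card=250
  {B}: scan cost=500, card=500
  {E}: scan cost=60, card=60
  {C}: scan cost=150, card=150
  {AD}: card=25000; try (D,hash)→3700, (A,merge)→4250, (D,merge)→4300, (A,hash)→4400, (A,nl_idx)→26800, (A,nl)→50200 …(+1); best=3700 via (D,hash)
  {AB}: card=12500; try (A,hash)→5000, (B,merge)→7500, (A,merge)→7750, (B,hash)→9500, (B,nl_idx)→15000, (A,nl_idx)→17000 …(+2); best=5000 via (A,hash)
  {BE}: card=7500; try (E,hash)→1720, (B,merge)→5480, (E,merge)→5920, (B,nl_idx)→8100, (B,hash)→9120, (B,nl)→30060 …(+1); best=1720 via (E,hash)
  {CE}: card=4500; try (E,hash)→1020, (C,merge)→1830, (E,merge)→1920, (C,hash)→2520, (C,nl)→9060, (E,nl)→9150; best=1020 via (E,hash)
  {ABD}: card=1250000; try (D,hash)→20700, (B,hash)→37700, (D,merge)→194300, (B,merge)→408700, (B,nl_idx)→1478700, (D,nl)→2505000 …(+1); best=20700 via (D,hash)
  {ABE}: card=187500; try (A,hash)→13220, (E,hash)→18220, (A,merge)→108970, (E,merge)→192920, (A,nl_idx)→249220, (E,nl)→755000 …(+1); best=13220 via (A,hash)
  {BCE}: card=562500; try (C,hash)→11620, (B,hash)→14520, (B,merge)→69020, (C,merge)→108070, (B,nl_idx)→604020, (C,nl)→1126720 …(+1); best=11620 via (C,hash)
  {ABDE}: card=18750000; try (D,hash)→203920, (E,hash)→1271420, (D,merge)→3577520, (E,merge)→27521120, (D,nl)→37513220, (E,nl)→75020700; best=203920 via (D,hash)
  {ABCE}: card=14062500; try (C,hash)→203120, (A,hash)→578120, (C,merge)→3577070, (A,merge)→11826370, (A,nl_idx)→18574120, (C,nl)→28138220 …(+1); best=203120 via (C,hash)
  {ABCDE}: card=1406250000; try (D,hash)→14268820, (C,hash)→18956320, (D,merge)→351767420, (C,merge)→487705270, (D,nl)→2812703120, (C,nl)→2812703920; best=14268820 via (D,hash)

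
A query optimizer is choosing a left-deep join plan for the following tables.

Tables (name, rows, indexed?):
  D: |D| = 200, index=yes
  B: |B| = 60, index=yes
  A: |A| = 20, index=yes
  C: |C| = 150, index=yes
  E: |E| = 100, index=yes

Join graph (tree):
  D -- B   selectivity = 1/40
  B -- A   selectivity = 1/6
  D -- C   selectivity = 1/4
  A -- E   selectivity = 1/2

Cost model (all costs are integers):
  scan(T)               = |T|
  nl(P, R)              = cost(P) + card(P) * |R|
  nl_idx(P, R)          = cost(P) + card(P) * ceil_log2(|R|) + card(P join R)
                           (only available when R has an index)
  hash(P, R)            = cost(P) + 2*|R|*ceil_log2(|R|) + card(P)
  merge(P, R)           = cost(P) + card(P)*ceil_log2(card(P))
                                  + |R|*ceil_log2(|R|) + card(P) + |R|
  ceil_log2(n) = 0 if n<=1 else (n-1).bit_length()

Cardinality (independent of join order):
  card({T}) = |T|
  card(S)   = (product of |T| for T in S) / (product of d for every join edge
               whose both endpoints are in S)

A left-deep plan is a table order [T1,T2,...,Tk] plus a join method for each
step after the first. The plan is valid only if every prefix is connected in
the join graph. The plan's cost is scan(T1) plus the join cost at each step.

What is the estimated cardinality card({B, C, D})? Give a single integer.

Tables in S: B(60), C(150), D(200)
Edges inside S: D-B(d=40), D-C(d=4)
numerator = 60 * 150 * 200 = 1800000
denominator = 40 * 4 = 160
card(S) = 1800000 / 160 = 11250

11250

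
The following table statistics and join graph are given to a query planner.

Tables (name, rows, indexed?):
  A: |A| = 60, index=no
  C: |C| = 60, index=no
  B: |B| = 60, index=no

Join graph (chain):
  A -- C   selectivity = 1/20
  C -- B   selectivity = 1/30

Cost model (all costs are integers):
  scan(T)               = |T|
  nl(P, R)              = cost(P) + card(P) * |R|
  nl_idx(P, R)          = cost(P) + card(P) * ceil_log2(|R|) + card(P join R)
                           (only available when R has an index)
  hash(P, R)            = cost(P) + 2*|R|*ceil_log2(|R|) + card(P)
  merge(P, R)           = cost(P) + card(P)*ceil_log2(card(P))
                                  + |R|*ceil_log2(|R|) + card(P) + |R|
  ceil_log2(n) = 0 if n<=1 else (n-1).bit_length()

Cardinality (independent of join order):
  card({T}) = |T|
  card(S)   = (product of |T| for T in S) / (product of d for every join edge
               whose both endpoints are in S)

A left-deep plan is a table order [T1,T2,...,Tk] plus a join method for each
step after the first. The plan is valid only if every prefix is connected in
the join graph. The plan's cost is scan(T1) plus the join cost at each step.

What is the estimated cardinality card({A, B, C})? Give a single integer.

Tables in S: A(60), B(60), C(60)
Edges inside S: A-C(d=20), C-B(d=30)
numerator = 60 * 60 * 60 = 216000
denominator = 20 * 30 = 600
card(S) = 216000 / 600 = 360

360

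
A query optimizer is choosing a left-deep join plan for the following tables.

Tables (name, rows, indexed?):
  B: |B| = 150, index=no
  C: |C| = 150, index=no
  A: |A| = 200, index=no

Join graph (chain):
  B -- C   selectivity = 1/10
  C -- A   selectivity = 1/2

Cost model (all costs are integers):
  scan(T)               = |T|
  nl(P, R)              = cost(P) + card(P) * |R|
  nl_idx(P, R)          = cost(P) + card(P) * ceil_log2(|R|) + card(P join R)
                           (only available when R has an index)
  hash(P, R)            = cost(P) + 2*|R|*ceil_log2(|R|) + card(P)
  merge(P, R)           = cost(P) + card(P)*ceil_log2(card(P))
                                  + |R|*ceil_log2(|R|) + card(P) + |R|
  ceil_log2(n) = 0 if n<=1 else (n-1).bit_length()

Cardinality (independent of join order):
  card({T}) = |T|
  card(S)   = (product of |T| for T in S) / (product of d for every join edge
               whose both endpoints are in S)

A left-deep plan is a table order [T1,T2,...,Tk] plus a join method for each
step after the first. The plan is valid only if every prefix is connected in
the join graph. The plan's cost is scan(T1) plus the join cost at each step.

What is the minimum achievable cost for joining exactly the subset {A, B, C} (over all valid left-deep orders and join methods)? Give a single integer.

8150

Selinger DP over subsets of {A,B,C}:
  {B}: scan cost=150, card=150
  {C}: scan cost=150, card=150
  {A}: scan cost=200, card=200
  {BC}: card=2250; try (C,hash)→2700, (B,hash)→2700, (C,merge)→2850, (B,merge)→2850, (C,nl)→22650, (B,nl)→22650; best=2700 via (C,hash)
  {AC}: card=15000; try (C,hash)→2800, (A,merge)→3300, (C,merge)→3350, (A,hash)→3500, (A,nl)→30150, (C,nl)→30200; best=2800 via (C,hash)
  {ABC}: card=225000; try (A,hash)→8150, (B,hash)→20200, (A,merge)→33750, (B,merge)→229150, (A,nl)→452700, (B,nl)→2252800; best=8150 via (A,hash)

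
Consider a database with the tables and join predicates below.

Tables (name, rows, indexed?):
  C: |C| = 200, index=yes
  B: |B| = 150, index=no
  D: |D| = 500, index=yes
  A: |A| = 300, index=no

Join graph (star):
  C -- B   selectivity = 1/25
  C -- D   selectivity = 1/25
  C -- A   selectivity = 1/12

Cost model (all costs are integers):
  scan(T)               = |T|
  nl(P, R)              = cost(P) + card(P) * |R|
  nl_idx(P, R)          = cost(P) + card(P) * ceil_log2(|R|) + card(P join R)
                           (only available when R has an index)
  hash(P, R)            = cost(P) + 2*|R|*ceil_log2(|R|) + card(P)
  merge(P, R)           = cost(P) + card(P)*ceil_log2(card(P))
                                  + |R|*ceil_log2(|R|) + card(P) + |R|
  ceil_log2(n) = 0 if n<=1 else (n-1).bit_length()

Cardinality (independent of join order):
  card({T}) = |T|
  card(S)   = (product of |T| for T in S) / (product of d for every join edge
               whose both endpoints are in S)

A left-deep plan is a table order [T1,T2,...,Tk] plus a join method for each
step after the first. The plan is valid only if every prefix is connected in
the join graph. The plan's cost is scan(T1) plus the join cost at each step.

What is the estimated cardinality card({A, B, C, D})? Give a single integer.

Tables in S: A(300), B(150), C(200), D(500)
Edges inside S: C-B(d=25), C-D(d=25), C-A(d=12)
numerator = 300 * 150 * 200 * 500 = 4500000000
denominator = 25 * 25 * 12 = 7500
card(S) = 4500000000 / 7500 = 600000

600000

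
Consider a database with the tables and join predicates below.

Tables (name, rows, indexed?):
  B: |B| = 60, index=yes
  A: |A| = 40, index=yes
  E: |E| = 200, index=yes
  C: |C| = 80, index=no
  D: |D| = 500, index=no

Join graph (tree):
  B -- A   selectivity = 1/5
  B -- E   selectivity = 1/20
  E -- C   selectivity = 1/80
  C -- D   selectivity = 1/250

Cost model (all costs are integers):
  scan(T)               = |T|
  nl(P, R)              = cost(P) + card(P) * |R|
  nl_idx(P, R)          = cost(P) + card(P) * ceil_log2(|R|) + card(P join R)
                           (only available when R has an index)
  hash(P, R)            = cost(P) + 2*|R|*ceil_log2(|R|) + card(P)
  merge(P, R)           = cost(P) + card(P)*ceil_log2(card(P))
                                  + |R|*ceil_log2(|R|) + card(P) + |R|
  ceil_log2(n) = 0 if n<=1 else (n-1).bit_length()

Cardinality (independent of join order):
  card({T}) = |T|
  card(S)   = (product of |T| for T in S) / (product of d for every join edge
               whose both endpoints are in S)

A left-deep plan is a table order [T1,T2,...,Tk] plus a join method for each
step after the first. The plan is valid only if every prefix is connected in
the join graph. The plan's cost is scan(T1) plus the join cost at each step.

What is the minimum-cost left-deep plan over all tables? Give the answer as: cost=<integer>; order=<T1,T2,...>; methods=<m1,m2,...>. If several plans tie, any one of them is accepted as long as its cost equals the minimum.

Selinger DP (subsets sized 1..n):
  {B}: scan cost=60, card=60
  {A}: scan cost=40, card=40
  {E}: scan cost=200, card=200
  {C}: scan cost=80, card=80
  {D}: scan cost=500, card=500
  {AB}: card=480; try (A,hash)→600, (B,merge)→740, (B,nl_idx)→760, (A,merge)→760, (B,hash)→800, (A,nl_idx)→900 …(+2); best=600 via (A,hash)
  {BE}: card=600; try (B,hash)→1120, (E,nl_idx)→1140, (B,nl_idx)→2000, (E,merge)→2280, (B,merge)→2420, (E,hash)→3320 …(+2); best=1120 via (B,hash)
  {CE}: card=200; try (E,nl_idx)→920, (C,hash)→1520, (E,merge)→2520, (C,merge)→2640, (E,hash)→3360, (E,nl)→16080 …(+1); best=920 via (E,nl_idx)
  {CD}: card=160; try (C,hash)→2120, (D,merge)→5720, (C,merge)→6140, (D,hash)→9160, (D,nl)→40080, (C,nl)→40500; best=2120 via (C,hash)
  {ABE}: card=4800; try (A,hash)→2200, (E,hash)→4280, (E,merge)→7200, (A,merge)→8000, (E,nl_idx)→9240, (A,nl_idx)→9520 …(+2); best=2200 via (A,hash)
  {BCE}: card=600; try (B,hash)→1840, (B,nl_idx)→2720, (C,hash)→2840, (B,merge)→3140, (C,merge)→8360, (B,nl)→12920 …(+1); best=1840 via (B,hash)
  {CDE}: card=400; try (E,nl_idx)→3800, (E,merge)→5360, (E,hash)→5480, (D,merge)→7720, (D,hash)→10120, (E,nl)→34120 …(+1); best=3800 via (E,nl_idx)
  {ABCE}: card=4800; try (A,hash)→2920, (C,hash)→8120, (A,merge)→8720, (A,nl_idx)→10240, (A,nl)→25840, (C,merge)→70040 …(+1); best=2920 via (A,hash)
  {BCDE}: card=1200; try (B,hash)→4920, (B,nl_idx)→7400, (B,merge)→8220, (D,hash)→11440, (D,merge)→13440, (B,nl)→27800 …(+1); best=4920 via (B,hash)
  {ABCDE}: card=9600; try (A,hash)→6600, (D,hash)→16720, (A,merge)→19600, (A,nl_idx)→21720, (A,nl)→52920, (D,merge)→75120 …(+1); best=6600 via (A,hash)

cost=6600; order=D,C,E,B,A; methods=hash,nl_idx,hash,hash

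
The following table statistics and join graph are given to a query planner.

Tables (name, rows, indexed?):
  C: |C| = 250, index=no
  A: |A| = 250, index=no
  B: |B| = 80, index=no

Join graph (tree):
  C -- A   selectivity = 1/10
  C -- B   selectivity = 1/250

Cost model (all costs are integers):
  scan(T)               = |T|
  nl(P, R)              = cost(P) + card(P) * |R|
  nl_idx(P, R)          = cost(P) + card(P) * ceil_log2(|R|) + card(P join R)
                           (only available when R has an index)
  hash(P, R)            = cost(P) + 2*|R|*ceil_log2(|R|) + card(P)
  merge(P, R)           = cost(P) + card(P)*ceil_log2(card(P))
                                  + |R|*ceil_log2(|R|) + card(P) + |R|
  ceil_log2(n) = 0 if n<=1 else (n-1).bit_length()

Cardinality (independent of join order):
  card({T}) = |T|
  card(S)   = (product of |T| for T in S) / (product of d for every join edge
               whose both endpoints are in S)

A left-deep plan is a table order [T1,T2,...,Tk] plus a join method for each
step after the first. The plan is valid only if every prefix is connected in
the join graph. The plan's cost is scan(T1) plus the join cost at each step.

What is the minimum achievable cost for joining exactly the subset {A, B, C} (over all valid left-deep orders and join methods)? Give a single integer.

Selinger DP over subsets of {A,B,C}:
  {C}: scan cost=250, card=250
  {A}: scan cost=250, card=250
  {B}: scan cost=80, card=80
  {AC}: card=6250; try (C,hash)→4500, (A,hash)→4500, (C,merge)→4750, (A,merge)→4750, (C,nl)→62750, (A,nl)→62750; best=4500 via (C,hash)
  {BC}: card=80; try (B,hash)→1620, (C,merge)→2970, (B,merge)→3140, (C,hash)→4160, (C,nl)→20080, (B,nl)→20250; best=1620 via (B,hash)
  {ABC}: card=2000; try (A,merge)→4510, (A,hash)→5700, (B,hash)→11870, (A,nl)→21620, (B,merge)→92640, (B,nl)→504500; best=4510 via (A,merge)

4510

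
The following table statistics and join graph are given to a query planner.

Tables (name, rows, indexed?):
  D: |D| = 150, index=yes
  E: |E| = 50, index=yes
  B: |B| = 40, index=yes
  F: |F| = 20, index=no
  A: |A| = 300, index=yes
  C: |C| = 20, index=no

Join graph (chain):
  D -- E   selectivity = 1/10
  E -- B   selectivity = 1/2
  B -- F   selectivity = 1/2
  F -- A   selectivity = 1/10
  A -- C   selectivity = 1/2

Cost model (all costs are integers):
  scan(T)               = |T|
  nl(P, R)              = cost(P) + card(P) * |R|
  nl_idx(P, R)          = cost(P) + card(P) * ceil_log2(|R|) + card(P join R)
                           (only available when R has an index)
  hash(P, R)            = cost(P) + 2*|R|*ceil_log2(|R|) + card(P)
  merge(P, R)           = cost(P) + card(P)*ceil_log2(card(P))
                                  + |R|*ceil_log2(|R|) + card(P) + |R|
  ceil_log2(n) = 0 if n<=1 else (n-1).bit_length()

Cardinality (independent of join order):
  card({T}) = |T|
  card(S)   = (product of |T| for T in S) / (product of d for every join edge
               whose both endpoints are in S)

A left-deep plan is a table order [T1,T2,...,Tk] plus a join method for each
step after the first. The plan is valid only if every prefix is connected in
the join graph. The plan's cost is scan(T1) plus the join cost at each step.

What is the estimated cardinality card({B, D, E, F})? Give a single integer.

Tables in S: B(40), D(150), E(50), F(20)
Edges inside S: D-E(d=10), E-B(d=2), B-F(d=2)
numerator = 40 * 150 * 50 * 20 = 6000000
denominator = 10 * 2 * 2 = 40
card(S) = 6000000 / 40 = 150000

150000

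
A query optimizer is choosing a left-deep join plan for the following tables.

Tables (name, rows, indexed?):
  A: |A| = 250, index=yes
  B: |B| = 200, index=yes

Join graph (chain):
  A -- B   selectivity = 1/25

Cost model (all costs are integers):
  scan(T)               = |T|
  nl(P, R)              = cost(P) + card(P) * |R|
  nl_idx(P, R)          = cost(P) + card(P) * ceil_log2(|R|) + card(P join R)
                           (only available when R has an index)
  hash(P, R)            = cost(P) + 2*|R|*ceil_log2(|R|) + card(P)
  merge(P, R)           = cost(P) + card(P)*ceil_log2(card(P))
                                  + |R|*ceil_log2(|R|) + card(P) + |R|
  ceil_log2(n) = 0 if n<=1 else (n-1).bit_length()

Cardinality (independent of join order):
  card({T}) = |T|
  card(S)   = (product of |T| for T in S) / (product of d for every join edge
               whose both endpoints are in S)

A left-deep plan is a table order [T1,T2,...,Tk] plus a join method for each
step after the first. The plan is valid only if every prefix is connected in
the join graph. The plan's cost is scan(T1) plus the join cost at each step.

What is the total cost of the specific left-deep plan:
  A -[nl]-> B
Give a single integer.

step 1: scan A: cost=250, card=250
step 2: join B via nl
    card(P join B) = 250*200/(25) = 2000
    cost = 250 + 250*200 = 50250

50250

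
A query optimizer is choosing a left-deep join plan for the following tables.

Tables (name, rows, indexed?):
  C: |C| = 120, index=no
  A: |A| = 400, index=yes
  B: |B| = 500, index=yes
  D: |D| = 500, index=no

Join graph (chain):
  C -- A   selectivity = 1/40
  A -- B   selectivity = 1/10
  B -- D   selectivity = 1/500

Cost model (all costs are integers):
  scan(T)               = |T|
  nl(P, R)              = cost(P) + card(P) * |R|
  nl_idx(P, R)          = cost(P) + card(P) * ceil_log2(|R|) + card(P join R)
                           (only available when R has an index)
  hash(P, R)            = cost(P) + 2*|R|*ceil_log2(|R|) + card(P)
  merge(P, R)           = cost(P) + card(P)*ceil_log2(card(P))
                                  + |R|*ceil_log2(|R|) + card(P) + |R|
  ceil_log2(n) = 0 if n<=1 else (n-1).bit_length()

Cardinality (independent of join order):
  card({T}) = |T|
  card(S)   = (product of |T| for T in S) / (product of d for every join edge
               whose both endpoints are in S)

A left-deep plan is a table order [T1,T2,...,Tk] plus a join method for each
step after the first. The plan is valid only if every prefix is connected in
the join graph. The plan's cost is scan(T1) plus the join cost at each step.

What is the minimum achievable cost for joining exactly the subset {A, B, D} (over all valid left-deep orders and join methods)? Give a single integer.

13200

Selinger DP over subsets of {A,B,D}:
  {A}: scan cost=400, card=400
  {B}: scan cost=500, card=500
  {D}: scan cost=500, card=500
  {AB}: card=20000; try (A,hash)→8200, (B,merge)→9400, (A,merge)→9500, (B,hash)→9800, (B,nl_idx)→24000, (A,nl_idx)→25000 …(+2); best=8200 via (A,hash)
  {BD}: card=500; try (B,nl_idx)→5500, (D,hash)→10000, (B,hash)→10000, (D,merge)→10500, (B,merge)→10500, (D,nl)→250500 …(+1); best=5500 via (B,nl_idx)
  {ABD}: card=20000; try (A,hash)→13200, (A,merge)→14500, (A,nl_idx)→30000, (D,hash)→37200, (A,nl)→205500, (D,merge)→333200 …(+1); best=13200 via (A,hash)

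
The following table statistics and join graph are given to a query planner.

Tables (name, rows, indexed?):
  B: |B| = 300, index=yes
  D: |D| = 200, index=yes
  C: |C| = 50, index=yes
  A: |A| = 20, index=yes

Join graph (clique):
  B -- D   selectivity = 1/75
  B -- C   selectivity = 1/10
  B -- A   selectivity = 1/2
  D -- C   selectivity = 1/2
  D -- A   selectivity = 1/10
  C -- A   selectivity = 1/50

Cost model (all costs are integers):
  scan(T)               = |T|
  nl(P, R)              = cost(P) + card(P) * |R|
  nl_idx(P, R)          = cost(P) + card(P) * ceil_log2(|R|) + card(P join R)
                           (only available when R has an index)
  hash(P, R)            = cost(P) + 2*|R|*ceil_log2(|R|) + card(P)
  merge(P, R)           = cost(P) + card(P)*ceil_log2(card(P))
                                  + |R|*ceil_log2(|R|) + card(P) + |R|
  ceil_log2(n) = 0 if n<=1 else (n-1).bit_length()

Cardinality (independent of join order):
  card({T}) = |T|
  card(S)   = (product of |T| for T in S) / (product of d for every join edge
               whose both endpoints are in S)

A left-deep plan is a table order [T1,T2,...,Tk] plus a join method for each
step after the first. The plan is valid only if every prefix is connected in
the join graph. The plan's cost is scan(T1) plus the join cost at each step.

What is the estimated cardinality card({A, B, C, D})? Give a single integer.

40

Tables in S: A(20), B(300), C(50), D(200)
Edges inside S: B-D(d=75), B-C(d=10), B-A(d=2), D-C(d=2), D-A(d=10), C-A(d=50)
numerator = 20 * 300 * 50 * 200 = 60000000
denominator = 75 * 10 * 2 * 2 * 10 * 50 = 1500000
card(S) = 60000000 / 1500000 = 40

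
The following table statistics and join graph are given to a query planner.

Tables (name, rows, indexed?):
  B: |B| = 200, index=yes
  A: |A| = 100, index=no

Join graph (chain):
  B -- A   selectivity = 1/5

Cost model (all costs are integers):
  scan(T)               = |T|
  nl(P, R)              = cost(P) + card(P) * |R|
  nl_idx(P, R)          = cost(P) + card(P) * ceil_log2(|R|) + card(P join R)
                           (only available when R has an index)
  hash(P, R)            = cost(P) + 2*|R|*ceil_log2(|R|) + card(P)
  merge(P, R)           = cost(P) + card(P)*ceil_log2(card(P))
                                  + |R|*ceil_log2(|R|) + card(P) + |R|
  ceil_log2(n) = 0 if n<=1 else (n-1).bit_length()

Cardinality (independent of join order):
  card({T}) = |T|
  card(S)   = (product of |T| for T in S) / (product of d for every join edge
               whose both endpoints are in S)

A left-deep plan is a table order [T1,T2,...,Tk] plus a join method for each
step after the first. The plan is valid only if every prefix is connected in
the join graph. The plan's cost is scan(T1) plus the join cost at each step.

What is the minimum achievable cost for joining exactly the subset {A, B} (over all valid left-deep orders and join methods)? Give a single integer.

Selinger DP over subsets of {A,B}:
  {B}: scan cost=200, card=200
  {A}: scan cost=100, card=100
  {AB}: card=4000; try (A,hash)→1800, (B,merge)→2700, (A,merge)→2800, (B,hash)→3400, (B,nl_idx)→4900, (B,nl)→20100 …(+1); best=1800 via (A,hash)

1800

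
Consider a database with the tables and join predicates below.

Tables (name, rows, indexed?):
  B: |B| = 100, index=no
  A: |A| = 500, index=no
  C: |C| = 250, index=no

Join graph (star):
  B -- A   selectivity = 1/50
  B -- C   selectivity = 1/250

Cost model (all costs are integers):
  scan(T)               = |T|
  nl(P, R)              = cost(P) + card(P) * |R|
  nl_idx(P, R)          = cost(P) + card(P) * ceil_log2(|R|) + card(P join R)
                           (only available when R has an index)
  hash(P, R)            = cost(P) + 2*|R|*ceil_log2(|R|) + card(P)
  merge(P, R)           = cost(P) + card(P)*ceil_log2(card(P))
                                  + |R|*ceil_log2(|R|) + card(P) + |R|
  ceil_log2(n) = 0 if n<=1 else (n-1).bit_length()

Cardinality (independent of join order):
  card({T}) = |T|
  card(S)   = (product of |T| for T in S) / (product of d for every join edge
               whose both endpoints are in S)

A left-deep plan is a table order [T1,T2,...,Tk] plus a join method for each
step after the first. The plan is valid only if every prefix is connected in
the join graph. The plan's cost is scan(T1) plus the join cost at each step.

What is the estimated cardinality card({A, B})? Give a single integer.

Tables in S: A(500), B(100)
Edges inside S: B-A(d=50)
numerator = 500 * 100 = 50000
denominator = 50 = 50
card(S) = 50000 / 50 = 1000

1000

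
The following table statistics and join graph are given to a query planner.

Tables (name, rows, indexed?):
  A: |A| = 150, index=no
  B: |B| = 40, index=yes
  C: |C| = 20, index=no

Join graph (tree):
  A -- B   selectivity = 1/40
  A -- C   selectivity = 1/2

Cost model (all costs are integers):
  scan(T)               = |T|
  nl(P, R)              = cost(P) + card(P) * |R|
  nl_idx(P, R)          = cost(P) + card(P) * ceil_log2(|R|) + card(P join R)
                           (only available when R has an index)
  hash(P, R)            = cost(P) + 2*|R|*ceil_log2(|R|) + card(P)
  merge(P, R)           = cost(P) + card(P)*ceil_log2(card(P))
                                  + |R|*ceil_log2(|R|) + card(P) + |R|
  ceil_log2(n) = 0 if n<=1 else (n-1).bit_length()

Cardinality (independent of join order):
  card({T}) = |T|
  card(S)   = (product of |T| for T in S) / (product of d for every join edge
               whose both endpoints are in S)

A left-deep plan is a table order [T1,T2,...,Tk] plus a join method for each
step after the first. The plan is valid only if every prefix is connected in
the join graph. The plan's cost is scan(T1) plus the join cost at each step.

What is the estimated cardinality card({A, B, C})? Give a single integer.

Tables in S: A(150), B(40), C(20)
Edges inside S: A-B(d=40), A-C(d=2)
numerator = 150 * 40 * 20 = 120000
denominator = 40 * 2 = 80
card(S) = 120000 / 80 = 1500

1500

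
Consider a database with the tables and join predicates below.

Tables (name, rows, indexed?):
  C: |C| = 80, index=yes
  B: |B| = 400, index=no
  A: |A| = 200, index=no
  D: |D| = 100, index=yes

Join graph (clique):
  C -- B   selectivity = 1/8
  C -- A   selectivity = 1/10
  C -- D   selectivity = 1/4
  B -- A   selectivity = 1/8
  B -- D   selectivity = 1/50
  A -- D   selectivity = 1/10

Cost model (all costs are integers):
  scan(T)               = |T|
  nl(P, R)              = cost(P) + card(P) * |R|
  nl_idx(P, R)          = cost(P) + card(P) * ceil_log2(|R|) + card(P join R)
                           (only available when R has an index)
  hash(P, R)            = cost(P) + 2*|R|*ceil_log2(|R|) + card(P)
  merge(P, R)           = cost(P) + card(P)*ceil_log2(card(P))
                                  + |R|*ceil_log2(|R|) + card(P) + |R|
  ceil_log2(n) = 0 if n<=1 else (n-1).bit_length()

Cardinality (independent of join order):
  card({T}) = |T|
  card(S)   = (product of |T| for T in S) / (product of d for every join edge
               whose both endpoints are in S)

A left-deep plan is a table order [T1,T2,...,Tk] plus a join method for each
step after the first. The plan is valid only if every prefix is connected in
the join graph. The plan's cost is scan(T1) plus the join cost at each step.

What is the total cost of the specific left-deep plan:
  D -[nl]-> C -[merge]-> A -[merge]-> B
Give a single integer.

step 1: scan D: cost=100, card=100
step 2: join C via nl
    card(P join C) = 100*80/(4) = 2000
    cost = 100 + 100*80 = 8100
step 3: join A via merge
    card(P join A) = 2000*200/(10*10) = 4000
    cost = 8100 + 2000*11 + 200*8 + 2000 + 200 = 33900
step 4: join B via merge
    card(P join B) = 4000*400/(8*8*50) = 500
    cost = 33900 + 4000*12 + 400*9 + 4000 + 400 = 89900

89900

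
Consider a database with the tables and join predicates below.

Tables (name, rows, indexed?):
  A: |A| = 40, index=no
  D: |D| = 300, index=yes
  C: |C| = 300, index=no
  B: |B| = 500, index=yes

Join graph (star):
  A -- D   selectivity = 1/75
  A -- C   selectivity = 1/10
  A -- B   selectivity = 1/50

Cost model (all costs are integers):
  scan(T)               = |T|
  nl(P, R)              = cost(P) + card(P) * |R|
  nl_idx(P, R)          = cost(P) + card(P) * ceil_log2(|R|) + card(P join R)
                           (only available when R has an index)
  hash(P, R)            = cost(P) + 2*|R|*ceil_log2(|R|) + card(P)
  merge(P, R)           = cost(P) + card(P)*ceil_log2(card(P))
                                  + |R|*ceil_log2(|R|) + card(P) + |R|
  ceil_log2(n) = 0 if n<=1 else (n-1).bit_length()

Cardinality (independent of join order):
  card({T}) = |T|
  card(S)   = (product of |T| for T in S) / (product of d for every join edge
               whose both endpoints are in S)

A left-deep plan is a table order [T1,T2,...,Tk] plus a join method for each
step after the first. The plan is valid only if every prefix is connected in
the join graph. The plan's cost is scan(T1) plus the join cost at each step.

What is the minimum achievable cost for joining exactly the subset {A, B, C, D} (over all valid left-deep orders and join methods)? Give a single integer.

Selinger DP over subsets of {A,B,C,D}:
  {A}: scan cost=40, card=40
  {D}: scan cost=300, card=300
  {C}: scan cost=300, card=300
  {B}: scan cost=500, card=500
  {AD}: card=160; try (D,nl_idx)→560, (A,hash)→1080, (D,merge)→3320, (A,merge)→3580, (D,hash)→5480, (D,nl)→12040 …(+1); best=560 via (D,nl_idx)
  {AC}: card=1200; try (A,hash)→1080, (C,merge)→3320, (A,merge)→3580, (C,hash)→5480, (C,nl)→12040, (A,nl)→12300; best=1080 via (A,hash)
  {AB}: card=400; try (B,nl_idx)→800, (A,hash)→1480, (B,merge)→5320, (A,merge)→5780, (B,hash)→9080, (B,nl)→20040 …(+1); best=800 via (B,nl_idx)
  {ACD}: card=4800; try (C,merge)→5000, (C,hash)→6120, (D,hash)→7680, (D,nl_idx)→16680, (D,merge)→18480, (C,nl)→48560 …(+1); best=5000 via (C,merge)
  {ABD}: card=1600; try (B,nl_idx)→3600, (D,nl_idx)→6000, (D,hash)→6600, (B,merge)→7000, (D,merge)→7800, (B,hash)→9720 …(+2); best=3600 via (B,nl_idx)
  {ABC}: card=12000; try (C,hash)→6600, (C,merge)→7800, (B,hash)→11280, (B,merge)→20480, (B,nl_idx)→23880, (C,nl)→120800 …(+1); best=6600 via (C,hash)
  {ABCD}: card=48000; try (C,hash)→10600, (B,hash)→18800, (D,hash)→24000, (C,merge)→25800, (B,merge)→77200, (B,nl_idx)→96200 …(+5); best=10600 via (C,hash)

10600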